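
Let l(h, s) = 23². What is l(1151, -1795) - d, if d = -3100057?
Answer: 3100586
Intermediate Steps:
l(h, s) = 529
l(1151, -1795) - d = 529 - 1*(-3100057) = 529 + 3100057 = 3100586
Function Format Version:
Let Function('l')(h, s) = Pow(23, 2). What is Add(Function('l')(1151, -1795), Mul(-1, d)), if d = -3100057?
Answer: 3100586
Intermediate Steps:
Function('l')(h, s) = 529
Add(Function('l')(1151, -1795), Mul(-1, d)) = Add(529, Mul(-1, -3100057)) = Add(529, 3100057) = 3100586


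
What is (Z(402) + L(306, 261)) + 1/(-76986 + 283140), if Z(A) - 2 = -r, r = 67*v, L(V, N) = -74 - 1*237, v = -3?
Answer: -22264631/206154 ≈ -108.00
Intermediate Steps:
L(V, N) = -311 (L(V, N) = -74 - 237 = -311)
r = -201 (r = 67*(-3) = -201)
Z(A) = 203 (Z(A) = 2 - 1*(-201) = 2 + 201 = 203)
(Z(402) + L(306, 261)) + 1/(-76986 + 283140) = (203 - 311) + 1/(-76986 + 283140) = -108 + 1/206154 = -22264631/206154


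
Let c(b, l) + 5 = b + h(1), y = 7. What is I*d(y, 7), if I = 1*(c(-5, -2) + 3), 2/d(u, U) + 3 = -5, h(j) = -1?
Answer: 2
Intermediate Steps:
d(u, U) = -1/4 (d(u, U) = 2/(-3 - 5) = 2/(-8) = 2*(-1/8) = -1/4)
c(b, l) = -6 + b (c(b, l) = -5 + (b - 1) = -5 + (-1 + b) = -6 + b)
I = -8 (I = 1*((-6 - 5) + 3) = 1*(-11 + 3) = 1*(-8) = -8)
I*d(y, 7) = -8*(-1/4) = 2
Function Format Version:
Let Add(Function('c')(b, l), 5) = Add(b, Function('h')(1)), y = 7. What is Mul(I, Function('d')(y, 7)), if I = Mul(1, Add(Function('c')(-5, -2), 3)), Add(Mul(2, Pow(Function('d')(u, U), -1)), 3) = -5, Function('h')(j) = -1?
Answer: 2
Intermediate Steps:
Function('d')(u, U) = Rational(-1, 4) (Function('d')(u, U) = Mul(2, Pow(Add(-3, -5), -1)) = Mul(2, Pow(-8, -1)) = Mul(2, Rational(-1, 8)) = Rational(-1, 4))
Function('c')(b, l) = Add(-6, b) (Function('c')(b, l) = Add(-5, Add(b, -1)) = Add(-5, Add(-1, b)) = Add(-6, b))
I = -8 (I = Mul(1, Add(Add(-6, -5), 3)) = Mul(1, Add(-11, 3)) = Mul(1, -8) = -8)
Mul(I, Function('d')(y, 7)) = Mul(-8, Rational(-1, 4)) = 2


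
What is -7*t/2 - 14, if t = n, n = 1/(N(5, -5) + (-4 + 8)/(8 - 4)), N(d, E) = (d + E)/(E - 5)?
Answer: -35/2 ≈ -17.500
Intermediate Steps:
N(d, E) = (E + d)/(-5 + E)
n = 1 (n = 1/((-5 + 5)/(-5 - 5) + (-4 + 8)/(8 - 4)) = 1/(0/(-10) + 4/4) = 1/(-⅒*0 + 4*(¼)) = 1/(0 + 1) = 1/1 = 1)
t = 1
-7*t/2 - 14 = -7/2 - 14 = -35/2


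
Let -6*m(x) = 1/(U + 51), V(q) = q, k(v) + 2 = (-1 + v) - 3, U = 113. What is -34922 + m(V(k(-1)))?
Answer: -34363249/984 ≈ -34922.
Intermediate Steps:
k(v) = -6 + v (k(v) = -2 + ((-1 + v) - 3) = -2 + (-4 + v) = -6 + v)
m(x) = -1/984 (m(x) = -1/(6*(113 + 51)) = -1/6/164 = -1/6*1/164 = -1/984)
-34922 + m(V(k(-1))) = -34922 - 1/984 = -34363249/984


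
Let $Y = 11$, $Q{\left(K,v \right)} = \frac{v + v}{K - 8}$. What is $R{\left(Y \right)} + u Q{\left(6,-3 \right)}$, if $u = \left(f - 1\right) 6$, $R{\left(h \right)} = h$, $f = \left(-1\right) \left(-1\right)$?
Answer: $11$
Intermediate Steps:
$Q{\left(K,v \right)} = \frac{2 v}{-8 + K}$
$f = 1$
$u = 0$ ($u = \left(1 - 1\right) 6 = 0 \cdot 6 = 0$)
$R{\left(Y \right)} + u Q{\left(6,-3 \right)} = 11 + 0 \cdot 2 \left(-3\right) \frac{1}{-8 + 6} = 11 + 0 \cdot 2 \left(-3\right) \frac{1}{-2} = 11 + 0 \cdot 2 \left(-3\right) \left(- \frac{1}{2}\right) = 11 + 0 \cdot 3 = 11 + 0 = 11$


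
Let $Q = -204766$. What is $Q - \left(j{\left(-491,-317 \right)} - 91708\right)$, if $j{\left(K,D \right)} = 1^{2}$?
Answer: $-113059$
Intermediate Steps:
$j{\left(K,D \right)} = 1$
$Q - \left(j{\left(-491,-317 \right)} - 91708\right) = -204766 - \left(1 - 91708\right) = -204766 - -91707 = -204766 + 91707 = -113059$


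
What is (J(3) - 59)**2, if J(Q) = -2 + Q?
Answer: 3364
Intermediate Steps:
(J(3) - 59)**2 = ((-2 + 3) - 59)**2 = (1 - 59)**2 = (-58)**2 = 3364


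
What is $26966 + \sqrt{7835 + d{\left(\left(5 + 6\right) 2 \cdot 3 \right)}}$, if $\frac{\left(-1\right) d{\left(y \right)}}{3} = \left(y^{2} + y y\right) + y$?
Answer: $26966 + i \sqrt{18499} \approx 26966.0 + 136.01 i$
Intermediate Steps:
$d{\left(y \right)} = - 6 y^{2} - 3 y$ ($d{\left(y \right)} = - 3 \left(\left(y^{2} + y y\right) + y\right) = - 3 \left(\left(y^{2} + y^{2}\right) + y\right) = - 3 \left(2 y^{2} + y\right) = - 3 \left(y + 2 y^{2}\right) = - 6 y^{2} - 3 y$)
$26966 + \sqrt{7835 + d{\left(\left(5 + 6\right) 2 \cdot 3 \right)}} = 26966 + \sqrt{7835 - 3 \left(5 + 6\right) 2 \cdot 3 \left(1 + 2 \left(5 + 6\right) 2 \cdot 3\right)} = 26966 + \sqrt{7835 - 3 \cdot 11 \cdot 2 \cdot 3 \left(1 + 2 \cdot 11 \cdot 2 \cdot 3\right)} = 26966 + \sqrt{7835 - 3 \cdot 22 \cdot 3 \left(1 + 2 \cdot 22 \cdot 3\right)} = 26966 + \sqrt{7835 - 198 \left(1 + 2 \cdot 66\right)} = 26966 + \sqrt{7835 - 198 \left(1 + 132\right)} = 26966 + \sqrt{7835 - 198 \cdot 133} = 26966 + \sqrt{7835 - 26334} = 26966 + \sqrt{-18499} = 26966 + i \sqrt{18499}$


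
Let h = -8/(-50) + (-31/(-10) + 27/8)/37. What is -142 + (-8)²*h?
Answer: -3014/25 ≈ -120.56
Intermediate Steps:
h = 67/200 (h = -8*(-1/50) + (-31*(-⅒) + 27*(⅛))*(1/37) = 4/25 + (31/10 + 27/8)*(1/37) = 4/25 + (259/40)*(1/37) = 4/25 + 7/40 = 67/200 ≈ 0.33500)
-142 + (-8)²*h = -142 + (-8)²*(67/200) = -142 + 64*(67/200) = -142 + 536/25 = -3014/25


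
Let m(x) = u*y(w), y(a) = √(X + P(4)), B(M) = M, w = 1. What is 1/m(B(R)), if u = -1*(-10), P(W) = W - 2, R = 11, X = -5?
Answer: -I*√3/30 ≈ -0.057735*I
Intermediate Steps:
P(W) = -2 + W
y(a) = I*√3 (y(a) = √(-5 + (-2 + 4)) = √(-5 + 2) = √(-3) = I*√3)
u = 10
m(x) = 10*I*√3 (m(x) = 10*(I*√3) = 10*I*√3)
1/m(B(R)) = 1/(10*I*√3) = -I*√3/30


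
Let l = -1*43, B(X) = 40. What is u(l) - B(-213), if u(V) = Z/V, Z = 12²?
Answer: -1864/43 ≈ -43.349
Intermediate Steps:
Z = 144
l = -43
u(V) = 144/V
u(l) - B(-213) = 144/(-43) - 1*40 = 144*(-1/43) - 40 = -144/43 - 40 = -1864/43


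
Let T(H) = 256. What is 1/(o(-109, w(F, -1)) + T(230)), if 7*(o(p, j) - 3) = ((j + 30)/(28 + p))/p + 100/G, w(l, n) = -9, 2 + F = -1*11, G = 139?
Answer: 2863539/741951874 ≈ 0.0038595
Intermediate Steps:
F = -13 (F = -2 - 1*11 = -2 - 11 = -13)
o(p, j) = 3019/973 + (30 + j)/(7*p*(28 + p)) (o(p, j) = 3 + (((j + 30)/(28 + p))/p + 100/139)/7 = 3 + (((30 + j)/(28 + p))/p + 100*(1/139))/7 = 3 + (((30 + j)/(28 + p))/p + 100/139)/7 = 3 + ((30 + j)/(p*(28 + p)) + 100/139)/7 = 3 + (100/139 + (30 + j)/(p*(28 + p)))/7 = 3 + (100/973 + (30 + j)/(7*p*(28 + p))) = 3019/973 + (30 + j)/(7*p*(28 + p)))
1/(o(-109, w(F, -1)) + T(230)) = 1/((1/973)*(4170 + 139*(-9) + 3019*(-109)² + 84532*(-109))/(-109*(28 - 109)) + 256) = 1/((1/973)*(-1/109)*(4170 - 1251 + 3019*11881 - 9213988)/(-81) + 256) = 1/((1/973)*(-1/109)*(-1/81)*(4170 - 1251 + 35868739 - 9213988) + 256) = 1/((1/973)*(-1/109)*(-1/81)*26657670 + 256) = 1/(8885890/2863539 + 256) = 1/(741951874/2863539) = 2863539/741951874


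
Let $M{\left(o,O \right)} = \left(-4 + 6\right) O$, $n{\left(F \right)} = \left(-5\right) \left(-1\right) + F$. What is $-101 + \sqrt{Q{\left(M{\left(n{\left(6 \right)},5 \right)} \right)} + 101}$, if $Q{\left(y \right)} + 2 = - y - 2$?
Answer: $-101 + \sqrt{87} \approx -91.673$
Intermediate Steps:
$n{\left(F \right)} = 5 + F$
$M{\left(o,O \right)} = 2 O$
$Q{\left(y \right)} = -4 - y$ ($Q{\left(y \right)} = -2 - \left(2 + y\right) = -4 - y$)
$-101 + \sqrt{Q{\left(M{\left(n{\left(6 \right)},5 \right)} \right)} + 101} = -101 + \sqrt{\left(-4 - 2 \cdot 5\right) + 101} = -101 + \sqrt{\left(-4 - 10\right) + 101} = -101 + \sqrt{-14 + 101} = -101 + \sqrt{87}$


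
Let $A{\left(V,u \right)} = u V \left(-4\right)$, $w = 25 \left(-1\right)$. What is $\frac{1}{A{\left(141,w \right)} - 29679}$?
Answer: $- \frac{1}{15579} \approx -6.4189 \cdot 10^{-5}$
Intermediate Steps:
$w = -25$
$A{\left(V,u \right)} = - 4 V u$ ($A{\left(V,u \right)} = V u \left(-4\right) = - 4 V u$)
$\frac{1}{A{\left(141,w \right)} - 29679} = \frac{1}{\left(-4\right) 141 \left(-25\right) - 29679} = \frac{1}{14100 - 29679} = \frac{1}{-15579} = - \frac{1}{15579}$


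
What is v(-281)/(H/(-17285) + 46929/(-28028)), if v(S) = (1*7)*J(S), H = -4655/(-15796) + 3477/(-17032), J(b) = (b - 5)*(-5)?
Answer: -7413028603335955600/1239972770801759 ≈ -5978.4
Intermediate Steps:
J(b) = 25 - 5*b (J(b) = (-5 + b)*(-5) = 25 - 5*b)
H = 6090317/67259368 (H = -4655*(-1/15796) + 3477*(-1/17032) = 4655/15796 - 3477/17032 = 6090317/67259368 ≈ 0.090550)
v(S) = 175 - 35*S (v(S) = (1*7)*(25 - 5*S) = 7*(25 - 5*S) = 175 - 35*S)
v(-281)/(H/(-17285) + 46929/(-28028)) = (175 - 35*(-281))/((6090317/67259368)/(-17285) + 46929/(-28028)) = (175 + 9835)/((6090317/67259368)*(-1/17285) + 46929*(-1/28028)) = 10010/(-6090317/1162578175880 - 46929/28028) = 10010/(-1239972770801759/740562298035560) = 10010*(-740562298035560/1239972770801759) = -7413028603335955600/1239972770801759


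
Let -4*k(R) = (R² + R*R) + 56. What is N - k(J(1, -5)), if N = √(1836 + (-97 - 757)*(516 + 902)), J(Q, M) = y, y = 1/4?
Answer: 449/32 + 4*I*√75571 ≈ 14.031 + 1099.6*I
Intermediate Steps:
y = ¼ ≈ 0.25000
J(Q, M) = ¼
k(R) = -14 - R²/2 (k(R) = -((R² + R*R) + 56)/4 = -((R² + R²) + 56)/4 = -(2*R² + 56)/4 = -(56 + 2*R²)/4 = -14 - R²/2)
N = 4*I*√75571 (N = √(1836 - 854*1418) = √(1836 - 1210972) = √(-1209136) = 4*I*√75571 ≈ 1099.6*I)
N - k(J(1, -5)) = 4*I*√75571 - (-14 - (¼)²/2) = 4*I*√75571 - (-14 - ½*1/16) = 4*I*√75571 - (-14 - 1/32) = 4*I*√75571 - 1*(-449/32) = 4*I*√75571 + 449/32 = 449/32 + 4*I*√75571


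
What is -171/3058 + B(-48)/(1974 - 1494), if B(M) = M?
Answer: -1192/7645 ≈ -0.15592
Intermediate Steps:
-171/3058 + B(-48)/(1974 - 1494) = -171/3058 - 48/(1974 - 1494) = -171*1/3058 - 48/480 = -171/3058 - 48*1/480 = -171/3058 - ⅒ = -1192/7645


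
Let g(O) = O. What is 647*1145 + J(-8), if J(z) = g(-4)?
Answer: 740811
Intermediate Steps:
J(z) = -4
647*1145 + J(-8) = 647*1145 - 4 = 740815 - 4 = 740811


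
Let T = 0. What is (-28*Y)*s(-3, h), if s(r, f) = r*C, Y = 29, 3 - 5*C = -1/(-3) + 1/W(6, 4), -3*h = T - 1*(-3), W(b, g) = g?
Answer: 5887/5 ≈ 1177.4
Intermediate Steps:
h = -1 (h = -(0 - 1*(-3))/3 = -(0 + 3)/3 = -⅓*3 = -1)
C = 29/60 (C = ⅗ - (-1/(-3) + 1/4)/5 = ⅗ - (-1*(-⅓) + 1*(¼))/5 = ⅗ - (⅓ + ¼)/5 = ⅗ - ⅕*7/12 = ⅗ - 7/60 = 29/60 ≈ 0.48333)
s(r, f) = 29*r/60 (s(r, f) = r*(29/60) = 29*r/60)
(-28*Y)*s(-3, h) = (-28*29)*((29/60)*(-3)) = -812*(-29/20) = 5887/5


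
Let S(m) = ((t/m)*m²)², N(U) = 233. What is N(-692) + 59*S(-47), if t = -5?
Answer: 3258508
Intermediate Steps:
S(m) = 25*m² (S(m) = ((-5/m)*m²)² = (-5*m)² = 25*m²)
N(-692) + 59*S(-47) = 233 + 59*(25*(-47)²) = 233 + 59*(25*2209) = 233 + 59*55225 = 233 + 3258275 = 3258508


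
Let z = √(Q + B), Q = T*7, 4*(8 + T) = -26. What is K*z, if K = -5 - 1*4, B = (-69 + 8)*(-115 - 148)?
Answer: -9*√63766/2 ≈ -1136.3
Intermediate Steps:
T = -29/2 (T = -8 + (¼)*(-26) = -8 - 13/2 = -29/2 ≈ -14.500)
Q = -203/2 (Q = -29/2*7 = -203/2 ≈ -101.50)
B = 16043 (B = -61*(-263) = 16043)
z = √63766/2 (z = √(-203/2 + 16043) = √(31883/2) = √63766/2 ≈ 126.26)
K = -9 (K = -5 - 4 = -9)
K*z = -9*√63766/2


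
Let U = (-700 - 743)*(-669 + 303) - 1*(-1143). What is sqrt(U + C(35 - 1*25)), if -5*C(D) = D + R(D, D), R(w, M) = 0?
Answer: sqrt(529279) ≈ 727.52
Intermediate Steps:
C(D) = -D/5 (C(D) = -(D + 0)/5 = -D/5)
U = 529281 (U = -1443*(-366) + 1143 = 528138 + 1143 = 529281)
sqrt(U + C(35 - 1*25)) = sqrt(529281 - (35 - 1*25)/5) = sqrt(529281 - (35 - 25)/5) = sqrt(529281 - 1/5*10) = sqrt(529281 - 2) = sqrt(529279)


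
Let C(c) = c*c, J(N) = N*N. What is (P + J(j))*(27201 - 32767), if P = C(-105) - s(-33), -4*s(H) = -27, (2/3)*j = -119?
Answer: -238672863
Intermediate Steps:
j = -357/2 (j = (3/2)*(-119) = -357/2 ≈ -178.50)
s(H) = 27/4 (s(H) = -¼*(-27) = 27/4)
J(N) = N²
C(c) = c²
P = 44073/4 (P = (-105)² - 1*27/4 = 11025 - 27/4 = 44073/4 ≈ 11018.)
(P + J(j))*(27201 - 32767) = (44073/4 + (-357/2)²)*(27201 - 32767) = (44073/4 + 127449/4)*(-5566) = (85761/2)*(-5566) = -238672863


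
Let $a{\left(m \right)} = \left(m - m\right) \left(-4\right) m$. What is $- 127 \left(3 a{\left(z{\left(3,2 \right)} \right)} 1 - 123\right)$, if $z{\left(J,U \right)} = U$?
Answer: $15621$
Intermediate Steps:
$a{\left(m \right)} = 0$ ($a{\left(m \right)} = 0 \left(-4\right) m = 0 m = 0$)
$- 127 \left(3 a{\left(z{\left(3,2 \right)} \right)} 1 - 123\right) = - 127 \left(3 \cdot 0 \cdot 1 - 123\right) = - 127 \left(0 \cdot 1 - 123\right) = - 127 \left(0 - 123\right) = \left(-127\right) \left(-123\right) = 15621$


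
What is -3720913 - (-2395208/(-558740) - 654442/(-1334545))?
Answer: -138727660889275317/37283183665 ≈ -3.7209e+6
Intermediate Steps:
-3720913 - (-2395208/(-558740) - 654442/(-1334545)) = -3720913 - (-2395208*(-1/558740) - 654442*(-1/1334545)) = -3720913 - (598802/139685 + 654442/1334545) = -3720913 - 1*178108789172/37283183665 = -3720913 - 178108789172/37283183665 = -138727660889275317/37283183665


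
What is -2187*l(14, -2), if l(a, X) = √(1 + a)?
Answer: -2187*√15 ≈ -8470.2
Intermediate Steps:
-2187*l(14, -2) = -2187*√(1 + 14) = -2187*√15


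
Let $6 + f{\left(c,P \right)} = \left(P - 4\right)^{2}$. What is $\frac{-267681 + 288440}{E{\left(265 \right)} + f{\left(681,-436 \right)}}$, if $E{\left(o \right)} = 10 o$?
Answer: $\frac{20759}{196244} \approx 0.10578$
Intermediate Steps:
$f{\left(c,P \right)} = -6 + \left(-4 + P\right)^{2}$ ($f{\left(c,P \right)} = -6 + \left(P - 4\right)^{2} = -6 + \left(-4 + P\right)^{2}$)
$\frac{-267681 + 288440}{E{\left(265 \right)} + f{\left(681,-436 \right)}} = \frac{-267681 + 288440}{10 \cdot 265 - \left(6 - \left(-4 - 436\right)^{2}\right)} = \frac{20759}{2650 - \left(6 - \left(-440\right)^{2}\right)} = \frac{20759}{2650 + \left(-6 + 193600\right)} = \frac{20759}{2650 + 193594} = \frac{20759}{196244}$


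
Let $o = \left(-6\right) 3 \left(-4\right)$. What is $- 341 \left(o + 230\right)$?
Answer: $-102982$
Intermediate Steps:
$o = 72$ ($o = \left(-18\right) \left(-4\right) = 72$)
$- 341 \left(o + 230\right) = - 341 \left(72 + 230\right) = \left(-341\right) 302 = -102982$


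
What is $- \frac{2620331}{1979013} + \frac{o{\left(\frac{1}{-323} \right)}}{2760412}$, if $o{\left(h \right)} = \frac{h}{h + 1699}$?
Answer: $- \frac{3969402796607659685}{2997903599476172256} \approx -1.3241$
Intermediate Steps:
$o{\left(h \right)} = \frac{h}{1699 + h}$
$- \frac{2620331}{1979013} + \frac{o{\left(\frac{1}{-323} \right)}}{2760412} = - \frac{2620331}{1979013} + \frac{\frac{1}{-323} \frac{1}{1699 + \frac{1}{-323}}}{2760412} = \left(-2620331\right) \frac{1}{1979013} + - \frac{1}{323 \left(1699 - \frac{1}{323}\right)} \frac{1}{2760412} = - \frac{2620331}{1979013} + - \frac{1}{323 \cdot \frac{548776}{323}} \cdot \frac{1}{2760412} = - \frac{2620331}{1979013} + \left(- \frac{1}{323}\right) \frac{323}{548776} \cdot \frac{1}{2760412} = - \frac{2620331}{1979013} - \frac{1}{1514847855712} = - \frac{3969402796607659685}{2997903599476172256}$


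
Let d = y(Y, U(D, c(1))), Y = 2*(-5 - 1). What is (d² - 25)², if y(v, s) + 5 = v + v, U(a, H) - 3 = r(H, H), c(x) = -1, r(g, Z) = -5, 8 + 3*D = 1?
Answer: 665856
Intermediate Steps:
D = -7/3 (D = -8/3 + (⅓)*1 = -8/3 + ⅓ = -7/3 ≈ -2.3333)
U(a, H) = -2 (U(a, H) = 3 - 5 = -2)
Y = -12 (Y = 2*(-6) = -12)
y(v, s) = -5 + 2*v (y(v, s) = -5 + (v + v) = -5 + 2*v)
d = -29 (d = -5 + 2*(-12) = -5 - 24 = -29)
(d² - 25)² = ((-29)² - 25)² = (841 - 25)² = 816² = 665856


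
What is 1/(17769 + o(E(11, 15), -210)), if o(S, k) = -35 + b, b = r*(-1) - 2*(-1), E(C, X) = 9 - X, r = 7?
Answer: 1/17729 ≈ 5.6405e-5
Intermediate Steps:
b = -5 (b = 7*(-1) - 2*(-1) = -7 + 2 = -5)
o(S, k) = -40 (o(S, k) = -35 - 5 = -40)
1/(17769 + o(E(11, 15), -210)) = 1/(17769 - 40) = 1/17729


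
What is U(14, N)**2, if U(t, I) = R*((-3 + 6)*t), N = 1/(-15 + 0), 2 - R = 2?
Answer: 0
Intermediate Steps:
R = 0 (R = 2 - 1*2 = 2 - 2 = 0)
N = -1/15 (N = 1/(-15) = -1/15 ≈ -0.066667)
U(t, I) = 0 (U(t, I) = 0*((-3 + 6)*t) = 0*(3*t) = 0)
U(14, N)**2 = 0**2 = 0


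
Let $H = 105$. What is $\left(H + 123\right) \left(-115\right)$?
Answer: $-26220$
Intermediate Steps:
$\left(H + 123\right) \left(-115\right) = \left(105 + 123\right) \left(-115\right) = 228 \left(-115\right) = -26220$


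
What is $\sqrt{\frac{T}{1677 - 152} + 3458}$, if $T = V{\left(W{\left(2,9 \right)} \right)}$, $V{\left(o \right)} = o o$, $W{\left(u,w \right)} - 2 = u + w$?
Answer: $\frac{\sqrt{321690759}}{305} \approx 58.806$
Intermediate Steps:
$W{\left(u,w \right)} = 2 + u + w$ ($W{\left(u,w \right)} = 2 + \left(u + w\right) = 2 + u + w$)
$V{\left(o \right)} = o^{2}$
$T = 169$ ($T = \left(2 + 2 + 9\right)^{2} = 13^{2} = 169$)
$\sqrt{\frac{T}{1677 - 152} + 3458} = \sqrt{\frac{169}{1677 - 152} + 3458} = \sqrt{\frac{169}{1525} + 3458} = \sqrt{\frac{5273619}{1525}} = \frac{\sqrt{321690759}}{305}$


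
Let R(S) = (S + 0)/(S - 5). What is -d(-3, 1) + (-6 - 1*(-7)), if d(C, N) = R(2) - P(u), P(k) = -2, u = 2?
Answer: -⅓ ≈ -0.33333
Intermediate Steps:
R(S) = S/(-5 + S)
d(C, N) = 4/3 (d(C, N) = 2/(-5 + 2) - 1*(-2) = 2/(-3) + 2 = 2*(-⅓) + 2 = -⅔ + 2 = 4/3)
-d(-3, 1) + (-6 - 1*(-7)) = -1*4/3 + (-6 - 1*(-7)) = -4/3 + (-6 + 7) = -4/3 + 1 = -⅓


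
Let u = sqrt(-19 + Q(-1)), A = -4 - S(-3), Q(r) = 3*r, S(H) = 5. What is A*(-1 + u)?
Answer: 9 - 9*I*sqrt(22) ≈ 9.0 - 42.214*I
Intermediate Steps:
A = -9 (A = -4 - 1*5 = -4 - 5 = -9)
u = I*sqrt(22) (u = sqrt(-19 + 3*(-1)) = sqrt(-19 - 3) = sqrt(-22) = I*sqrt(22) ≈ 4.6904*I)
A*(-1 + u) = -9*(-1 + I*sqrt(22)) = 9 - 9*I*sqrt(22)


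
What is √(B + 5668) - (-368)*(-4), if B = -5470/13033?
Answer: -1472 + 3*√106965558438/13033 ≈ -1396.7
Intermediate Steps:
B = -5470/13033 (B = -5470*1/13033 = -5470/13033 ≈ -0.41970)
√(B + 5668) - (-368)*(-4) = √(-5470/13033 + 5668) - (-368)*(-4) = √(73865574/13033) - 1*1472 = 3*√106965558438/13033 - 1472 = -1472 + 3*√106965558438/13033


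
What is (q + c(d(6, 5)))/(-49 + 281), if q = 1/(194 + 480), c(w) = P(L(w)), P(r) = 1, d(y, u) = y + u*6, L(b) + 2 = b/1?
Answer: 675/156368 ≈ 0.0043167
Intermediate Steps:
L(b) = -2 + b (L(b) = -2 + b/1 = -2 + b*1 = -2 + b)
d(y, u) = y + 6*u
c(w) = 1
q = 1/674 ≈ 0.0014837
(q + c(d(6, 5)))/(-49 + 281) = (1/674 + 1)/(-49 + 281) = (675/674)/232 = (675/674)*(1/232) = 675/156368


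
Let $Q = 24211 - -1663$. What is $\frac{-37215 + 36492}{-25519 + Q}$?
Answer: $- \frac{723}{355} \approx -2.0366$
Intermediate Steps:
$Q = 25874$ ($Q = 24211 + 1663 = 25874$)
$\frac{-37215 + 36492}{-25519 + Q} = \frac{-37215 + 36492}{-25519 + 25874} = - \frac{723}{355}$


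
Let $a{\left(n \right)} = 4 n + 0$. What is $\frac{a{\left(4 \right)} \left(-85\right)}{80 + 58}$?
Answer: $- \frac{680}{69} \approx -9.8551$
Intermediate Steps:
$a{\left(n \right)} = 4 n$
$\frac{a{\left(4 \right)} \left(-85\right)}{80 + 58} = \frac{4 \cdot 4 \left(-85\right)}{80 + 58} = \frac{16 \left(-85\right)}{138} = \left(-1360\right) \frac{1}{138} = - \frac{680}{69}$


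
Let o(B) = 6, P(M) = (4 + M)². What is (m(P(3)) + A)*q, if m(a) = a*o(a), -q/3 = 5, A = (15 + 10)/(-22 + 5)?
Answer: -74595/17 ≈ -4387.9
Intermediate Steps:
A = -25/17 (A = 25/(-17) = 25*(-1/17) = -25/17 ≈ -1.4706)
q = -15 (q = -3*5 = -15)
m(a) = 6*a (m(a) = a*6 = 6*a)
(m(P(3)) + A)*q = (6*(4 + 3)² - 25/17)*(-15) = (6*7² - 25/17)*(-15) = (6*49 - 25/17)*(-15) = (294 - 25/17)*(-15) = (4973/17)*(-15) = -74595/17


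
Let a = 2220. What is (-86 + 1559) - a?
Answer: -747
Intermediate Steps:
(-86 + 1559) - a = (-86 + 1559) - 1*2220 = 1473 - 2220 = -747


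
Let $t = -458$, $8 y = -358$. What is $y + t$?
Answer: $- \frac{2011}{4} \approx -502.75$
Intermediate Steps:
$y = - \frac{179}{4}$ ($y = \frac{1}{8} \left(-358\right) = - \frac{179}{4} \approx -44.75$)
$y + t = - \frac{179}{4} - 458 = - \frac{2011}{4}$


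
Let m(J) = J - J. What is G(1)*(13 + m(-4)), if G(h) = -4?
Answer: -52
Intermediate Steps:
m(J) = 0
G(1)*(13 + m(-4)) = -4*(13 + 0) = -4*13 = -52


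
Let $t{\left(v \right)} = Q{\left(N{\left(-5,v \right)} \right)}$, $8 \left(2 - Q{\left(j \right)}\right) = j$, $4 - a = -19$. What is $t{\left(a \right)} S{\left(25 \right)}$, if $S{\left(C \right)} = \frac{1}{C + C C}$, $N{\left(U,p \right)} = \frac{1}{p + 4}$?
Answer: $\frac{431}{140400} \approx 0.0030698$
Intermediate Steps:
$a = 23$ ($a = 4 - -19 = 4 + 19 = 23$)
$N{\left(U,p \right)} = \frac{1}{4 + p}$
$Q{\left(j \right)} = 2 - \frac{j}{8}$
$t{\left(v \right)} = 2 - \frac{1}{8 \left(4 + v\right)}$
$S{\left(C \right)} = \frac{1}{C + C^{2}}$
$t{\left(a \right)} S{\left(25 \right)} = \frac{63 + 16 \cdot 23}{8 \left(4 + 23\right)} \frac{1}{25 \left(1 + 25\right)} = \frac{63 + 368}{8 \cdot 27} \frac{1}{25 \cdot 26} = \frac{1}{8} \cdot \frac{1}{27} \cdot 431 \cdot \frac{1}{25} \cdot \frac{1}{26} = \frac{431}{216} \cdot \frac{1}{650} = \frac{431}{140400}$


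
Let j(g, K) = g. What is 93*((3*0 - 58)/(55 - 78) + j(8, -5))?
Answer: 22506/23 ≈ 978.52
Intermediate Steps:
93*((3*0 - 58)/(55 - 78) + j(8, -5)) = 93*((3*0 - 58)/(55 - 78) + 8) = 93*((0 - 58)/(-23) + 8) = 93*(-58*(-1/23) + 8) = 93*(58/23 + 8) = 93*(242/23) = 22506/23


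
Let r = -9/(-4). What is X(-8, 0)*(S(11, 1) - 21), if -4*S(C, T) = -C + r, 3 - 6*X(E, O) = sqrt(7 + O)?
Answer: -301/32 + 301*sqrt(7)/96 ≈ -1.1107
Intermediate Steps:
X(E, O) = 1/2 - sqrt(7 + O)/6
r = 9/4 (r = -9*(-1/4) = 9/4 ≈ 2.2500)
S(C, T) = -9/16 + C/4 (S(C, T) = -(-C + 9/4)/4 = -(9/4 - C)/4 = -9/16 + C/4)
X(-8, 0)*(S(11, 1) - 21) = (1/2 - sqrt(7 + 0)/6)*((-9/16 + (1/4)*11) - 21) = (1/2 - sqrt(7)/6)*((-9/16 + 11/4) - 21) = (1/2 - sqrt(7)/6)*(35/16 - 21) = (1/2 - sqrt(7)/6)*(-301/16) = -301/32 + 301*sqrt(7)/96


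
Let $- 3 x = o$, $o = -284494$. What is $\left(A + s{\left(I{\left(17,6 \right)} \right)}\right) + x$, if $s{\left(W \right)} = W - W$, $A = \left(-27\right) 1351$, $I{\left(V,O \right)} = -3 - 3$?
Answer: $\frac{175063}{3} \approx 58354.0$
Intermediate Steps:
$I{\left(V,O \right)} = -6$
$x = \frac{284494}{3}$ ($x = \left(- \frac{1}{3}\right) \left(-284494\right) = \frac{284494}{3} \approx 94831.0$)
$A = -36477$
$s{\left(W \right)} = 0$
$\left(A + s{\left(I{\left(17,6 \right)} \right)}\right) + x = \left(-36477 + 0\right) + \frac{284494}{3} = -36477 + \frac{284494}{3} = \frac{175063}{3}$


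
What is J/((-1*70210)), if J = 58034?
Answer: -29017/35105 ≈ -0.82658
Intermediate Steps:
J/((-1*70210)) = 58034/((-1*70210)) = 58034/(-70210) = 58034*(-1/70210) = -29017/35105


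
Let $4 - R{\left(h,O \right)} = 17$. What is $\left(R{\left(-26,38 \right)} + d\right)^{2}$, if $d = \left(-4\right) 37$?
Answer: $25921$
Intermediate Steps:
$R{\left(h,O \right)} = -13$ ($R{\left(h,O \right)} = 4 - 17 = -13$)
$d = -148$
$\left(R{\left(-26,38 \right)} + d\right)^{2} = \left(-13 - 148\right)^{2} = \left(-161\right)^{2} = 25921$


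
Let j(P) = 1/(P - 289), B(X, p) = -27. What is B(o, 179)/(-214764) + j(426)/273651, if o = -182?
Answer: 337483271/2683847506956 ≈ 0.00012575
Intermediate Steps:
j(P) = 1/(-289 + P)
B(o, 179)/(-214764) + j(426)/273651 = -27/(-214764) + 1/((-289 + 426)*273651) = -27*(-1/214764) + (1/273651)/137 = 9/71588 + (1/137)*(1/273651) = 9/71588 + 1/37490187 = 337483271/2683847506956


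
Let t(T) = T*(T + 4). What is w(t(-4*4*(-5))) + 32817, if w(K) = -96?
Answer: 32721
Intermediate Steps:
t(T) = T*(4 + T)
w(t(-4*4*(-5))) + 32817 = -96 + 32817 = 32721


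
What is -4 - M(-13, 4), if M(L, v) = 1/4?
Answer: -17/4 ≈ -4.2500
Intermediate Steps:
M(L, v) = 1/4
-4 - M(-13, 4) = -4 - 1*1/4 = -4 - 1/4 = -17/4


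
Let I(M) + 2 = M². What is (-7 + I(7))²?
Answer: 1600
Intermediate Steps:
I(M) = -2 + M²
(-7 + I(7))² = (-7 + (-2 + 7²))² = (-7 + (-2 + 49))² = (-7 + 47)² = 40² = 1600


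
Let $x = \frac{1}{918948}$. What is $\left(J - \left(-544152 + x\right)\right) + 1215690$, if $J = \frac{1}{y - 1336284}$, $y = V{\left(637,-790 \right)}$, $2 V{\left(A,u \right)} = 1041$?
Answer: $\frac{480044693734473601}{272777154844} \approx 1.7598 \cdot 10^{6}$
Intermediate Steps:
$x = \frac{1}{918948} \approx 1.0882 \cdot 10^{-6}$
$V{\left(A,u \right)} = \frac{1041}{2}$ ($V{\left(A,u \right)} = \frac{1}{2} \cdot 1041 = \frac{1041}{2}$)
$y = \frac{1041}{2} \approx 520.5$
$J = - \frac{2}{2671527}$ ($J = \frac{1}{\frac{1041}{2} - 1336284} = \frac{1}{- \frac{2671527}{2}} = - \frac{2}{2671527} \approx -7.4864 \cdot 10^{-7}$)
$\left(J - \left(-544152 + x\right)\right) + 1215690 = \left(- \frac{2}{2671527} + \left(544152 - \frac{1}{918948}\right)\right) + 1215690 = \left(- \frac{2}{2671527} + \frac{500047392095}{918948}\right) + 1215690 = \frac{148432234362171241}{272777154844} + 1215690 = \frac{480044693734473601}{272777154844}$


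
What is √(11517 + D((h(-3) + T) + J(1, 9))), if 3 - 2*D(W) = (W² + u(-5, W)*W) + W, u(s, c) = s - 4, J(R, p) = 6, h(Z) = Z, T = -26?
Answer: √11162 ≈ 105.65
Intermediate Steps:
u(s, c) = -4 + s
D(W) = 3/2 + 4*W - W²/2 (D(W) = 3/2 - ((W² + (-4 - 5)*W) + W)/2 = 3/2 - ((W² - 9*W) + W)/2 = 3/2 - (W² - 8*W)/2 = 3/2 + (4*W - W²/2) = 3/2 + 4*W - W²/2)
√(11517 + D((h(-3) + T) + J(1, 9))) = √(11517 + (3/2 + 4*((-3 - 26) + 6) - ((-3 - 26) + 6)²/2)) = √(11517 + (3/2 + 4*(-29 + 6) - (-29 + 6)²/2)) = √(11517 + (3/2 + 4*(-23) - ½*(-23)²)) = √(11517 + (3/2 - 92 - ½*529)) = √(11517 + (3/2 - 92 - 529/2)) = √(11517 - 355) = √11162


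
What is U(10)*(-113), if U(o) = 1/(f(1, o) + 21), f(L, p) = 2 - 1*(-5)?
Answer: -113/28 ≈ -4.0357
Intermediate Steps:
f(L, p) = 7 (f(L, p) = 2 + 5 = 7)
U(o) = 1/28 (U(o) = 1/(7 + 21) = 1/28)
U(10)*(-113) = (1/28)*(-113) = -113/28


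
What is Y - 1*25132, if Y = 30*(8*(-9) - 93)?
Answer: -30082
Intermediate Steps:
Y = -4950 (Y = 30*(-72 - 93) = 30*(-165) = -4950)
Y - 1*25132 = -4950 - 1*25132 = -4950 - 25132 = -30082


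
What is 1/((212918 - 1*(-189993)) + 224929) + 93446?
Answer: 58669136641/627840 ≈ 93446.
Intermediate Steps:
1/((212918 - 1*(-189993)) + 224929) + 93446 = 1/((212918 + 189993) + 224929) + 93446 = 1/(402911 + 224929) + 93446 = 1/627840 + 93446 = 58669136641/627840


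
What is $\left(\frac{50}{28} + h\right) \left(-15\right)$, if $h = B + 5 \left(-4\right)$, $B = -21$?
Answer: $\frac{8235}{14} \approx 588.21$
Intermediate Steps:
$h = -41$ ($h = -21 + 5 \left(-4\right) = -21 - 20 = -41$)
$\left(\frac{50}{28} + h\right) \left(-15\right) = \left(\frac{50}{28} - 41\right) \left(-15\right) = \left(50 \cdot \frac{1}{28} - 41\right) \left(-15\right) = \left(\frac{25}{14} - 41\right) \left(-15\right) = \left(- \frac{549}{14}\right) \left(-15\right) = \frac{8235}{14}$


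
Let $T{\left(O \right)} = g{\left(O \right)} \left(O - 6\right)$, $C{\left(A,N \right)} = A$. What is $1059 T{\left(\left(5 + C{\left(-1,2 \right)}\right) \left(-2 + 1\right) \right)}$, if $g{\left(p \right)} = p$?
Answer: $42360$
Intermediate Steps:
$T{\left(O \right)} = O \left(-6 + O\right)$ ($T{\left(O \right)} = O \left(O - 6\right) = O \left(-6 + O\right)$)
$1059 T{\left(\left(5 + C{\left(-1,2 \right)}\right) \left(-2 + 1\right) \right)} = 1059 \left(5 - 1\right) \left(-2 + 1\right) \left(-6 + \left(5 - 1\right) \left(-2 + 1\right)\right) = 1059 \cdot 4 \left(-1\right) \left(-6 + 4 \left(-1\right)\right) = 1059 \left(- 4 \left(-6 - 4\right)\right) = 1059 \left(\left(-4\right) \left(-10\right)\right) = 1059 \cdot 40 = 42360$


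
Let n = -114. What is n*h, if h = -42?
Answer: 4788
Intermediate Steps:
n*h = -114*(-42) = 4788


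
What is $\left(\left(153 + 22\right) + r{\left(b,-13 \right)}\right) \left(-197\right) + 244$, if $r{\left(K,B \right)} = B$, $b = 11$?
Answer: $-31670$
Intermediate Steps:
$\left(\left(153 + 22\right) + r{\left(b,-13 \right)}\right) \left(-197\right) + 244 = \left(\left(153 + 22\right) - 13\right) \left(-197\right) + 244 = \left(175 - 13\right) \left(-197\right) + 244 = 162 \left(-197\right) + 244 = -31914 + 244 = -31670$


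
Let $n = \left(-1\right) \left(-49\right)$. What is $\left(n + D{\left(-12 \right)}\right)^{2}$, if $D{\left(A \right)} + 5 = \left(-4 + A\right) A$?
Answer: $55696$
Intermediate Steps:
$D{\left(A \right)} = -5 + A \left(-4 + A\right)$ ($D{\left(A \right)} = -5 + \left(-4 + A\right) A = -5 + A \left(-4 + A\right)$)
$n = 49$
$\left(n + D{\left(-12 \right)}\right)^{2} = \left(49 - \left(-43 - 144\right)\right)^{2} = \left(49 + \left(-5 + 144 + 48\right)\right)^{2} = \left(49 + 187\right)^{2} = 236^{2} = 55696$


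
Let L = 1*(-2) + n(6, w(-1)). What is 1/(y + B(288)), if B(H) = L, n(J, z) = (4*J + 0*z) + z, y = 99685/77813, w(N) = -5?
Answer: 77813/1422506 ≈ 0.054701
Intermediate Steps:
y = 99685/77813 (y = 99685*(1/77813) = 99685/77813 ≈ 1.2811)
n(J, z) = z + 4*J (n(J, z) = (4*J + 0) + z = 4*J + z = z + 4*J)
L = 17 (L = 1*(-2) + (-5 + 4*6) = -2 + (-5 + 24) = -2 + 19 = 17)
B(H) = 17
1/(y + B(288)) = 1/(99685/77813 + 17) = 1/(1422506/77813) = 77813/1422506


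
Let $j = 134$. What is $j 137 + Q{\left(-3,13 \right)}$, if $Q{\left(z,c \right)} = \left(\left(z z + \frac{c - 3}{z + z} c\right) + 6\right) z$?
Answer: $18378$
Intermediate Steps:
$Q{\left(z,c \right)} = z \left(6 + z^{2} + \frac{c \left(-3 + c\right)}{2 z}\right)$ ($Q{\left(z,c \right)} = \left(\left(z^{2} + \frac{-3 + c}{2 z} c\right) + 6\right) z = \left(\left(z^{2} + \frac{c \left(-3 + c\right)}{2 z}\right) + 6\right) z = \left(6 + z^{2} + \frac{c \left(-3 + c\right)}{2 z}\right) z = z \left(6 + z^{2} + \frac{c \left(-3 + c\right)}{2 z}\right)$)
$j 137 + Q{\left(-3,13 \right)} = 134 \cdot 137 + \left(\left(-3\right)^{3} + \frac{13^{2}}{2} + 6 \left(-3\right) - \frac{39}{2}\right) = 18358 - -20 = 18358 + 20 = 18378$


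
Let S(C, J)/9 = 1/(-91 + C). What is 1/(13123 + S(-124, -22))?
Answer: 215/2821436 ≈ 7.6202e-5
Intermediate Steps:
S(C, J) = 9/(-91 + C)
1/(13123 + S(-124, -22)) = 1/(13123 + 9/(-91 - 124)) = 1/(13123 + 9/(-215)) = 1/(13123 + 9*(-1/215)) = 1/(13123 - 9/215) = 1/(2821436/215) = 215/2821436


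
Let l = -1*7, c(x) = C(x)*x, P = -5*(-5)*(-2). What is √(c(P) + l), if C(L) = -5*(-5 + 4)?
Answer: I*√257 ≈ 16.031*I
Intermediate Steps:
P = -50 (P = 25*(-2) = -50)
C(L) = 5 (C(L) = -5*(-1) = 5)
c(x) = 5*x
l = -7
√(c(P) + l) = √(5*(-50) - 7) = √(-250 - 7) = √(-257) = I*√257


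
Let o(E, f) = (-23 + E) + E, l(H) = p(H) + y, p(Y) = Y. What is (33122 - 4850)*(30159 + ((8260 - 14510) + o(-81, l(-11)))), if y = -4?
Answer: 670724928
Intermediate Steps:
l(H) = -4 + H (l(H) = H - 4 = -4 + H)
o(E, f) = -23 + 2*E
(33122 - 4850)*(30159 + ((8260 - 14510) + o(-81, l(-11)))) = (33122 - 4850)*(30159 + ((8260 - 14510) + (-23 + 2*(-81)))) = 28272*(30159 + (-6250 + (-23 - 162))) = 28272*(30159 + (-6250 - 185)) = 28272*(30159 - 6435) = 28272*23724 = 670724928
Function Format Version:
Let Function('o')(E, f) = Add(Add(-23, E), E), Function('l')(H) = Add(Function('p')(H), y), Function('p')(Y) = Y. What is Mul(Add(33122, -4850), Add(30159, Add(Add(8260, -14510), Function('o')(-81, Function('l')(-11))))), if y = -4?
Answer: 670724928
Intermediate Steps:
Function('l')(H) = Add(-4, H) (Function('l')(H) = Add(H, -4) = Add(-4, H))
Function('o')(E, f) = Add(-23, Mul(2, E))
Mul(Add(33122, -4850), Add(30159, Add(Add(8260, -14510), Function('o')(-81, Function('l')(-11))))) = Mul(Add(33122, -4850), Add(30159, Add(Add(8260, -14510), Add(-23, Mul(2, -81))))) = Mul(28272, Add(30159, Add(-6250, Add(-23, -162)))) = Mul(28272, Add(30159, Add(-6250, -185))) = Mul(28272, Add(30159, -6435)) = Mul(28272, 23724) = 670724928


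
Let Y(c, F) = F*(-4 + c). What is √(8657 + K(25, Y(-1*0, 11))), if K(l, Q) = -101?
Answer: 2*√2139 ≈ 92.499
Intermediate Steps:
√(8657 + K(25, Y(-1*0, 11))) = √(8657 - 101) = √8556 = 2*√2139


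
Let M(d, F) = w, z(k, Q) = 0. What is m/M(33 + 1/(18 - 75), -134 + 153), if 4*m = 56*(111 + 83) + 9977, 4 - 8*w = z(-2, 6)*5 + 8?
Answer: -20841/2 ≈ -10421.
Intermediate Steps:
w = -½ (w = ½ - (0*5 + 8)/8 = ½ - (0 + 8)/8 = ½ - ⅛*8 = ½ - 1 = -½ ≈ -0.50000)
M(d, F) = -½
m = 20841/4 (m = (56*(111 + 83) + 9977)/4 = (56*194 + 9977)/4 = (10864 + 9977)/4 = (¼)*20841 = 20841/4 ≈ 5210.3)
m/M(33 + 1/(18 - 75), -134 + 153) = 20841/(4*(-½)) = (20841/4)*(-2) = -20841/2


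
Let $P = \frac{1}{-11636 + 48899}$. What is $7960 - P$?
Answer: $\frac{296613479}{37263} \approx 7960.0$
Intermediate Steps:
$P = \frac{1}{37263} \approx 2.6836 \cdot 10^{-5}$
$7960 - P = 7960 - \frac{1}{37263} = \frac{296613479}{37263}$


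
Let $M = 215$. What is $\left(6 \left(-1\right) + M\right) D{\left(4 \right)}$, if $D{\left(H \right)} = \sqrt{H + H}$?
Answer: $418 \sqrt{2} \approx 591.14$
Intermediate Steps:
$D{\left(H \right)} = \sqrt{2} \sqrt{H}$ ($D{\left(H \right)} = \sqrt{2 H} = \sqrt{2} \sqrt{H}$)
$\left(6 \left(-1\right) + M\right) D{\left(4 \right)} = \left(6 \left(-1\right) + 215\right) \sqrt{2} \sqrt{4} = \left(-6 + 215\right) \sqrt{2} \cdot 2 = 209 \cdot 2 \sqrt{2} = 418 \sqrt{2}$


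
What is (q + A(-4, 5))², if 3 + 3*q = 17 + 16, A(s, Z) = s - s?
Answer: 100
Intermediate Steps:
A(s, Z) = 0
q = 10 (q = -1 + (17 + 16)/3 = -1 + (⅓)*33 = -1 + 11 = 10)
(q + A(-4, 5))² = (10 + 0)² = 10² = 100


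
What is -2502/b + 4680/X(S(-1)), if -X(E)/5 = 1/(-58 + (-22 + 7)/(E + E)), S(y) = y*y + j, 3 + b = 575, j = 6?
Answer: 110683539/2002 ≈ 55287.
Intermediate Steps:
b = 572 (b = -3 + 575 = 572)
S(y) = 6 + y² (S(y) = y*y + 6 = y² + 6 = 6 + y²)
X(E) = -5/(-58 - 15/(2*E)) (X(E) = -5/(-58 + (-22 + 7)/(E + E)) = -5/(-58 - 15*1/(2*E)) = -5/(-58 - 15/(2*E)))
-2502/b + 4680/X(S(-1)) = -2502/572 + 4680/((10*(6 + (-1)²)/(15 + 116*(6 + (-1)²)))) = -2502*1/572 + 4680/((10*(6 + 1)/(15 + 116*(6 + 1)))) = -1251/286 + 4680/((10*7/(15 + 116*7))) = -1251/286 + 4680/((10*7/(15 + 812))) = -1251/286 + 4680/((10*7/827)) = -1251/286 + 4680/((10*7*(1/827))) = -1251/286 + 4680/(70/827) = -1251/286 + 4680*(827/70) = -1251/286 + 387036/7 = 110683539/2002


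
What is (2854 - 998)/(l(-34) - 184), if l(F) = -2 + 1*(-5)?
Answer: -1856/191 ≈ -9.7173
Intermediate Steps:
l(F) = -7 (l(F) = -2 - 5 = -7)
(2854 - 998)/(l(-34) - 184) = (2854 - 998)/(-7 - 184) = 1856/(-191) = 1856*(-1/191) = -1856/191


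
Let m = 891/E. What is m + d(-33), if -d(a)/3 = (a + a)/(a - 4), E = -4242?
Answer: -290961/52318 ≈ -5.5614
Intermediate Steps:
d(a) = -6*a/(-4 + a) (d(a) = -3*(a + a)/(a - 4) = -3*2*a/(-4 + a) = -6*a/(-4 + a))
m = -297/1414 (m = 891/(-4242) = 891*(-1/4242) = -297/1414 ≈ -0.21004)
m + d(-33) = -297/1414 - 6*(-33)/(-4 - 33) = -297/1414 - 6*(-33)/(-37) = -297/1414 - 6*(-33)*(-1/37) = -297/1414 - 198/37 = -290961/52318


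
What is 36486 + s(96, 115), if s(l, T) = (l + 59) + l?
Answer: 36737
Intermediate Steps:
s(l, T) = 59 + 2*l (s(l, T) = (59 + l) + l = 59 + 2*l)
36486 + s(96, 115) = 36486 + (59 + 2*96) = 36486 + (59 + 192) = 36486 + 251 = 36737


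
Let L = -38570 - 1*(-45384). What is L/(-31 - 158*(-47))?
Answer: 6814/7395 ≈ 0.92143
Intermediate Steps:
L = 6814 (L = -38570 + 45384 = 6814)
L/(-31 - 158*(-47)) = 6814/(-31 - 158*(-47)) = 6814/(-31 + 7426) = 6814/7395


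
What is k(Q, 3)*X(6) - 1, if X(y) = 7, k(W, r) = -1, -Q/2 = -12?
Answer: -8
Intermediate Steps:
Q = 24 (Q = -2*(-12) = 24)
k(Q, 3)*X(6) - 1 = -1*7 - 1 = -7 - 1 = -8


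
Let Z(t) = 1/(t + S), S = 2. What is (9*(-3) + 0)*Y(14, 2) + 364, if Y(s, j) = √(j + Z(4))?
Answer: 364 - 9*√78/2 ≈ 324.26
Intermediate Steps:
Z(t) = 1/(2 + t) (Z(t) = 1/(t + 2) = 1/(2 + t))
Y(s, j) = √(⅙ + j) (Y(s, j) = √(j + 1/(2 + 4)) = √(j + 1/6) = √(j + ⅙) = √(⅙ + j))
(9*(-3) + 0)*Y(14, 2) + 364 = (9*(-3) + 0)*(√(6 + 36*2)/6) + 364 = (-27 + 0)*(√(6 + 72)/6) + 364 = -9*√78/2 + 364 = 364 - 9*√78/2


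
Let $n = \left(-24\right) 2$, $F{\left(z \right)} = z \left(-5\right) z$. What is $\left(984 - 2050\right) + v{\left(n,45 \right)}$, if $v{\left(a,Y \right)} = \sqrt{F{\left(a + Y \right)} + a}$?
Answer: $-1066 + i \sqrt{93} \approx -1066.0 + 9.6436 i$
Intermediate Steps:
$F{\left(z \right)} = - 5 z^{2}$ ($F{\left(z \right)} = - 5 z z = - 5 z^{2}$)
$n = -48$
$v{\left(a,Y \right)} = \sqrt{a - 5 \left(Y + a\right)^{2}}$ ($v{\left(a,Y \right)} = \sqrt{- 5 \left(a + Y\right)^{2} + a} = \sqrt{- 5 \left(Y + a\right)^{2} + a} = \sqrt{a - 5 \left(Y + a\right)^{2}}$)
$\left(984 - 2050\right) + v{\left(n,45 \right)} = \left(984 - 2050\right) + \sqrt{-48 - 5 \left(45 - 48\right)^{2}} = \left(984 - 2050\right) + \sqrt{-48 - 5 \left(-3\right)^{2}} = -1066 + \sqrt{-48 - 45} = -1066 + \sqrt{-93} = -1066 + i \sqrt{93}$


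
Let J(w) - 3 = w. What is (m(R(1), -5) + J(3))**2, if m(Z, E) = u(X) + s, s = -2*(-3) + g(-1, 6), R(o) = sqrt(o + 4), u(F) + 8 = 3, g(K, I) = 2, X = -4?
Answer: 81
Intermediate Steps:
J(w) = 3 + w
u(F) = -5 (u(F) = -8 + 3 = -5)
R(o) = sqrt(4 + o)
s = 8 (s = -2*(-3) + 2 = 6 + 2 = 8)
m(Z, E) = 3 (m(Z, E) = -5 + 8 = 3)
(m(R(1), -5) + J(3))**2 = (3 + (3 + 3))**2 = (3 + 6)**2 = 9**2 = 81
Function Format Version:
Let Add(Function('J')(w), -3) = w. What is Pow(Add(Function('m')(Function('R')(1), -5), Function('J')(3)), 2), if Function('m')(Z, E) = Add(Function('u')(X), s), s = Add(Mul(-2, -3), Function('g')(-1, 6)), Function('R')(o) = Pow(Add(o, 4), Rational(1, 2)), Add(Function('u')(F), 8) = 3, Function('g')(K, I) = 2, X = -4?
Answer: 81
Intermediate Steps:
Function('J')(w) = Add(3, w)
Function('u')(F) = -5 (Function('u')(F) = Add(-8, 3) = -5)
Function('R')(o) = Pow(Add(4, o), Rational(1, 2))
s = 8 (s = Add(Mul(-2, -3), 2) = Add(6, 2) = 8)
Function('m')(Z, E) = 3 (Function('m')(Z, E) = Add(-5, 8) = 3)
Pow(Add(Function('m')(Function('R')(1), -5), Function('J')(3)), 2) = Pow(Add(3, Add(3, 3)), 2) = Pow(Add(3, 6), 2) = Pow(9, 2) = 81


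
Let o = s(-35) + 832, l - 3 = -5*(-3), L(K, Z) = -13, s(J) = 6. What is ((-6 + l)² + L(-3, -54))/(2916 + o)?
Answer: 131/3754 ≈ 0.034896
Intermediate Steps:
l = 18 (l = 3 - 5*(-3) = 3 + 15 = 18)
o = 838 (o = 6 + 832 = 838)
((-6 + l)² + L(-3, -54))/(2916 + o) = ((-6 + 18)² - 13)/(2916 + 838) = (12² - 13)/3754 = (144 - 13)*(1/3754) = 131*(1/3754) = 131/3754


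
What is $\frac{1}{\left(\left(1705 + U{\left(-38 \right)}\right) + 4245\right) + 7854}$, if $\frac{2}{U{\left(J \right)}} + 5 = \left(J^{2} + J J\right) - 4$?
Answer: $\frac{2879}{39741718} \approx 7.2443 \cdot 10^{-5}$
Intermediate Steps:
$U{\left(J \right)} = \frac{2}{-9 + 2 J^{2}}$ ($U{\left(J \right)} = \frac{2}{-5 - \left(4 - J^{2} - J J\right)} = \frac{2}{-5 + \left(\left(J^{2} + J^{2}\right) - 4\right)} = \frac{2}{-5 + \left(2 J^{2} - 4\right)} = \frac{2}{-5 + \left(-4 + 2 J^{2}\right)} = \frac{2}{-9 + 2 J^{2}}$)
$\frac{1}{\left(\left(1705 + U{\left(-38 \right)}\right) + 4245\right) + 7854} = \frac{1}{\left(\left(1705 + \frac{2}{-9 + 2 \left(-38\right)^{2}}\right) + 4245\right) + 7854} = \frac{1}{\left(\left(1705 + \frac{2}{-9 + 2 \cdot 1444}\right) + 4245\right) + 7854} = \frac{1}{\left(\left(1705 + \frac{2}{-9 + 2888}\right) + 4245\right) + 7854} = \frac{1}{\left(\left(1705 + \frac{2}{2879}\right) + 4245\right) + 7854} = \frac{1}{\left(\frac{4908697}{2879} + 4245\right) + 7854} = \frac{1}{\frac{17130052}{2879} + 7854} = \frac{1}{\frac{39741718}{2879}} = \frac{2879}{39741718}$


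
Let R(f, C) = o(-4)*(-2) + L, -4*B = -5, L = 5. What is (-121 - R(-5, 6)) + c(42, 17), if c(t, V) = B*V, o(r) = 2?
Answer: -403/4 ≈ -100.75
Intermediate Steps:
B = 5/4 (B = -¼*(-5) = 5/4 ≈ 1.2500)
c(t, V) = 5*V/4
R(f, C) = 1 (R(f, C) = 2*(-2) + 5 = -4 + 5 = 1)
(-121 - R(-5, 6)) + c(42, 17) = (-121 - 1*1) + (5/4)*17 = (-121 - 1) + 85/4 = -122 + 85/4 = -403/4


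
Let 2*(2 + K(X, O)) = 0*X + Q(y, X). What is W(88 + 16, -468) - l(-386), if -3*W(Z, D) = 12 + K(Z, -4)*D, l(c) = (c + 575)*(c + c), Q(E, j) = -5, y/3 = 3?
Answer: 145202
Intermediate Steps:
y = 9 (y = 3*3 = 9)
K(X, O) = -9/2 (K(X, O) = -2 + (0*X - 5)/2 = -2 + (0 - 5)/2 = -2 + (½)*(-5) = -2 - 5/2 = -9/2)
l(c) = 2*c*(575 + c) (l(c) = (575 + c)*(2*c) = 2*c*(575 + c))
W(Z, D) = -4 + 3*D/2 (W(Z, D) = -(12 - 9*D/2)/3 = -4 + 3*D/2)
W(88 + 16, -468) - l(-386) = (-4 + (3/2)*(-468)) - 2*(-386)*(575 - 386) = (-4 - 702) - 2*(-386)*189 = -706 - 1*(-145908) = -706 + 145908 = 145202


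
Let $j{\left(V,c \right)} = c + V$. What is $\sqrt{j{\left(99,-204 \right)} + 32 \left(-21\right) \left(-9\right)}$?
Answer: $\sqrt{5943} \approx 77.091$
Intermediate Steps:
$j{\left(V,c \right)} = V + c$
$\sqrt{j{\left(99,-204 \right)} + 32 \left(-21\right) \left(-9\right)} = \sqrt{\left(99 - 204\right) + 32 \left(-21\right) \left(-9\right)} = \sqrt{-105 - -6048} = \sqrt{-105 + 6048} = \sqrt{5943}$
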